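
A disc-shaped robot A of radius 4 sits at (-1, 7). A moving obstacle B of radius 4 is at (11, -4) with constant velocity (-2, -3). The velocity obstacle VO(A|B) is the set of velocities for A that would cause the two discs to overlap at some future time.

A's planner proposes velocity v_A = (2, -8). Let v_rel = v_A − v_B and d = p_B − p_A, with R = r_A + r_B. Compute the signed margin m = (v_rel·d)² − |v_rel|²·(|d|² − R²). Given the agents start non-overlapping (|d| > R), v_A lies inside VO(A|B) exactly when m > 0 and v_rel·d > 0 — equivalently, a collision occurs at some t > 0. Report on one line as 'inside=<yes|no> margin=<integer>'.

d = (12, -11),  |d|² = 265;  R = 4+4 = 8,  c = 265−8² = 201
v_rel = (4, -5),  |v_rel|² = 41;  v_rel·d = (4)·(12) + (-5)·(-11) = 103
41·t² − 206·t + 201 = 0  ⇒  m = 103² − 41·201 = 2368
m = 2368 > 0,  v_rel·d = 103 > 0  ⇒  inside

inside=yes margin=2368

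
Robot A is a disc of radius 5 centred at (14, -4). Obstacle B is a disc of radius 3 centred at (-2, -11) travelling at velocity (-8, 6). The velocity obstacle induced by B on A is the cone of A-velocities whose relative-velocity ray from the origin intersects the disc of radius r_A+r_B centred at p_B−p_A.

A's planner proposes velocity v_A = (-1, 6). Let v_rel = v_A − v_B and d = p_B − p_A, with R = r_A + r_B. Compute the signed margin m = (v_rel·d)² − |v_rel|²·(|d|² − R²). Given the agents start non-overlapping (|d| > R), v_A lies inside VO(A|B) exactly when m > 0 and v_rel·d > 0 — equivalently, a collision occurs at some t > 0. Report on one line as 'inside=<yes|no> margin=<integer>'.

d = (-16, -7),  |d|² = 305;  R = 5+3 = 8,  c = 305−8² = 241
v_rel = (7, 0),  |v_rel|² = 49;  v_rel·d = (7)·(-16) + (0)·(-7) = -112
49·t² + 224·t + 241 = 0  ⇒  m = (-112)² − 49·241 = 735
m = 735 > 0,  v_rel·d = -112 < 0  ⇒  outside

inside=no margin=735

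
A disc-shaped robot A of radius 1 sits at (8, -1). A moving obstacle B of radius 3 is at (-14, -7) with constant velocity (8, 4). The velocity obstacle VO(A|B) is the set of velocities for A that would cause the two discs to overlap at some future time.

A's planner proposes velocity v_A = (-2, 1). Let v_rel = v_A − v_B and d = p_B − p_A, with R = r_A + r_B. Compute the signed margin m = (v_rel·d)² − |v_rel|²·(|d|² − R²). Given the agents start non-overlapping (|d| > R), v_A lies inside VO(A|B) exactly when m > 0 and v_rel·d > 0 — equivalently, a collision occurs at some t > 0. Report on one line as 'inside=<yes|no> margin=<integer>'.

d = (-22, -6),  |d|² = 520;  R = 1+3 = 4,  c = 520−4² = 504
v_rel = (-10, -3),  |v_rel|² = 109;  v_rel·d = (-10)·(-22) + (-3)·(-6) = 238
109·t² − 476·t + 504 = 0  ⇒  m = 238² − 109·504 = 1708
m = 1708 > 0,  v_rel·d = 238 > 0  ⇒  inside

inside=yes margin=1708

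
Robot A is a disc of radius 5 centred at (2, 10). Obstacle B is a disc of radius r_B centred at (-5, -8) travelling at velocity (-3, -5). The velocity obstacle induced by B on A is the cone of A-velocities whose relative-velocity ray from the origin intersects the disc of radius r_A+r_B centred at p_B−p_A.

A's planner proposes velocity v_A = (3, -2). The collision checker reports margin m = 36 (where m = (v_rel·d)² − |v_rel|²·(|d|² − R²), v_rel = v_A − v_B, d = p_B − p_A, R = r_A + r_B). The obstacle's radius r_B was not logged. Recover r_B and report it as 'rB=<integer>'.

m = 36
d = (-7, -18);  v_rel = (6, 3),  |v_rel|² = 45
v_rel×d = (6)·(-18) − (3)·(-7) = -87
since m = R²·45 − (-87)²:  R² = (7569 + 36) / 45 = 169
R = √169 = 13  ⇒  r_B = 13 − 5 = 8

rB=8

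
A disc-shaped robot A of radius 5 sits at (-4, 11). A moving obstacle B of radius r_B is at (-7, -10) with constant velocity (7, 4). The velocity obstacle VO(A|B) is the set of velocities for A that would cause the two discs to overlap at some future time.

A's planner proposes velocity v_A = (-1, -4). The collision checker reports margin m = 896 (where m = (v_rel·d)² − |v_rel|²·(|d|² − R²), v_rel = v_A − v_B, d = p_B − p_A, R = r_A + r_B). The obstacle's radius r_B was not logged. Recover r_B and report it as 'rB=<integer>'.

m = 896
d = (-3, -21);  v_rel = (-8, -8),  |v_rel|² = 128
v_rel×d = (-8)·(-21) − (-8)·(-3) = 144
since m = R²·128 − 144²:  R² = (20736 + 896) / 128 = 169
R = √169 = 13  ⇒  r_B = 13 − 5 = 8

rB=8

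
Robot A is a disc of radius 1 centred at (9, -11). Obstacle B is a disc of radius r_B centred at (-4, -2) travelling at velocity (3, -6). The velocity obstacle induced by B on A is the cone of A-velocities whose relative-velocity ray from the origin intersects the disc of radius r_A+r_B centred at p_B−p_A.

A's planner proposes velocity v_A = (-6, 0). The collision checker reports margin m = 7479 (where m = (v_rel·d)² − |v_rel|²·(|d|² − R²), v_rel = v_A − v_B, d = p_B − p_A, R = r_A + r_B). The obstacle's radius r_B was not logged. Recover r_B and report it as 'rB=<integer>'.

m = 7479
d = (-13, 9);  v_rel = (-9, 6),  |v_rel|² = 117
v_rel×d = (-9)·(9) − (6)·(-13) = -3
since m = R²·117 − (-3)²:  R² = (9 + 7479) / 117 = 64
R = √64 = 8  ⇒  r_B = 8 − 1 = 7

rB=7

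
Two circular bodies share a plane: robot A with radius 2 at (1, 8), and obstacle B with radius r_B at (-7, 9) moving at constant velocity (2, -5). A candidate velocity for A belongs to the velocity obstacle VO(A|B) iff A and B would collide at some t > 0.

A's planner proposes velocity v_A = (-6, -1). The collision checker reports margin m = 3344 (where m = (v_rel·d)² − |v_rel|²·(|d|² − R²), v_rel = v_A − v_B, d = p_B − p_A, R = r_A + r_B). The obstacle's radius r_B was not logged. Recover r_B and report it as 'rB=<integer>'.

m = 3344
d = (-8, 1);  v_rel = (-8, 4),  |v_rel|² = 80
v_rel×d = (-8)·(1) − (4)·(-8) = 24
since m = R²·80 − 24²:  R² = (576 + 3344) / 80 = 49
R = √49 = 7  ⇒  r_B = 7 − 2 = 5

rB=5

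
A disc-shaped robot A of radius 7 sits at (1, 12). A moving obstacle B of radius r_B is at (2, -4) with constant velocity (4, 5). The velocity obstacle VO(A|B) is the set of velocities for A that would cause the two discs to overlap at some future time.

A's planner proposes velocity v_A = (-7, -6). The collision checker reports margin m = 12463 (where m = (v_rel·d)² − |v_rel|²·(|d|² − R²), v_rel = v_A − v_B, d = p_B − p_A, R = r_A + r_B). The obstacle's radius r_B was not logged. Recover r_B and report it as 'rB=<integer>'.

m = 12463
d = (1, -16);  v_rel = (-11, -11),  |v_rel|² = 242
v_rel×d = (-11)·(-16) − (-11)·(1) = 187
since m = R²·242 − 187²:  R² = (34969 + 12463) / 242 = 196
R = √196 = 14  ⇒  r_B = 14 − 7 = 7

rB=7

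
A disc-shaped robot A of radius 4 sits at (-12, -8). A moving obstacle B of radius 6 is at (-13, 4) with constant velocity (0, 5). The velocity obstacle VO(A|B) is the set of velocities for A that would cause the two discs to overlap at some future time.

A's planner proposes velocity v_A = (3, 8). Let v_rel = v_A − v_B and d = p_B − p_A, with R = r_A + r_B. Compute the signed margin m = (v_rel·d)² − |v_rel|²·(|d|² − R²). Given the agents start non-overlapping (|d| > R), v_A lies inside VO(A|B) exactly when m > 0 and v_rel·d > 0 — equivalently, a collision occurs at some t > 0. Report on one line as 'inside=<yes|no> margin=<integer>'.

d = (-1, 12),  |d|² = 145;  R = 4+6 = 10,  c = 145−10² = 45
v_rel = (3, 3),  |v_rel|² = 18;  v_rel·d = (3)·(-1) + (3)·(12) = 33
18·t² − 66·t + 45 = 0  ⇒  m = 33² − 18·45 = 279
m = 279 > 0,  v_rel·d = 33 > 0  ⇒  inside

inside=yes margin=279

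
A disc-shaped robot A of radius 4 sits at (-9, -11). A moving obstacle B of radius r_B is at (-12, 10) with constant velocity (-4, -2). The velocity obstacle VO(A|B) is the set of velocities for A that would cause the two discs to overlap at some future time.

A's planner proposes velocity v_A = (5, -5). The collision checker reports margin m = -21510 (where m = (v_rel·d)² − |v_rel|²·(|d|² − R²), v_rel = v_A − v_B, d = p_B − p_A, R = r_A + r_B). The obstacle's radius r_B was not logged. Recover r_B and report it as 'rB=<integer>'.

m = -21510
d = (-3, 21);  v_rel = (9, -3),  |v_rel|² = 90
v_rel×d = (9)·(21) − (-3)·(-3) = 180
since m = R²·90 − 180²:  R² = (32400 + -21510) / 90 = 121
R = √121 = 11  ⇒  r_B = 11 − 4 = 7

rB=7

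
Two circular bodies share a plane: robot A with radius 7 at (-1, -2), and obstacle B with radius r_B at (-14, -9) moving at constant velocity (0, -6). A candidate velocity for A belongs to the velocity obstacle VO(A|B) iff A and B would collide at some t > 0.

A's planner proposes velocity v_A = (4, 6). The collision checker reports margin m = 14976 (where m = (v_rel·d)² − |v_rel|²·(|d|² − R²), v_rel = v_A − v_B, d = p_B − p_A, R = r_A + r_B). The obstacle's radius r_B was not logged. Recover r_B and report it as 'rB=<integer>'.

m = 14976
d = (-13, -7);  v_rel = (4, 12),  |v_rel|² = 160
v_rel×d = (4)·(-7) − (12)·(-13) = 128
since m = R²·160 − 128²:  R² = (16384 + 14976) / 160 = 196
R = √196 = 14  ⇒  r_B = 14 − 7 = 7

rB=7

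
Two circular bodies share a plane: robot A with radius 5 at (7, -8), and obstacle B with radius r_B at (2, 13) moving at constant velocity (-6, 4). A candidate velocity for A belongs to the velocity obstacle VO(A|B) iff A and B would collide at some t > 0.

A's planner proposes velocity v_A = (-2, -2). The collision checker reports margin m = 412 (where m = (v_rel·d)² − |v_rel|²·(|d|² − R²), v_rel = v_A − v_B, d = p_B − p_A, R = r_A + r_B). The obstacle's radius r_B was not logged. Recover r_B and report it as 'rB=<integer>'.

m = 412
d = (-5, 21);  v_rel = (4, -6),  |v_rel|² = 52
v_rel×d = (4)·(21) − (-6)·(-5) = 54
since m = R²·52 − 54²:  R² = (2916 + 412) / 52 = 64
R = √64 = 8  ⇒  r_B = 8 − 5 = 3

rB=3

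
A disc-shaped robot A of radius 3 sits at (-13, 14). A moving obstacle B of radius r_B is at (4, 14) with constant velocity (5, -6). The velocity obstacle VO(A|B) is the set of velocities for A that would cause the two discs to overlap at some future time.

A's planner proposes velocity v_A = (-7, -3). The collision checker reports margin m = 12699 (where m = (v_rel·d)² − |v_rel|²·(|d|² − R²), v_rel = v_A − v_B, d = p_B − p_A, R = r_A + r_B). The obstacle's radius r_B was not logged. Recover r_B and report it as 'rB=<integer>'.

m = 12699
d = (17, 0);  v_rel = (-12, 3),  |v_rel|² = 153
v_rel×d = (-12)·(0) − (3)·(17) = -51
since m = R²·153 − (-51)²:  R² = (2601 + 12699) / 153 = 100
R = √100 = 10  ⇒  r_B = 10 − 3 = 7

rB=7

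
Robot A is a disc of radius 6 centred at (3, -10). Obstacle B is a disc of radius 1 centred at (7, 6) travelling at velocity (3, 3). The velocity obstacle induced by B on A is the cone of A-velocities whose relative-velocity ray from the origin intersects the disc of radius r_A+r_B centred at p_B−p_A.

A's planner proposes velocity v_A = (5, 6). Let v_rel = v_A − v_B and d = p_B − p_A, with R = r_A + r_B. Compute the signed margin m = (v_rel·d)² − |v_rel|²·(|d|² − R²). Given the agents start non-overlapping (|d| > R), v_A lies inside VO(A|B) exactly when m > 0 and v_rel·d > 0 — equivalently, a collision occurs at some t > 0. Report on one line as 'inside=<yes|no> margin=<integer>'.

d = (4, 16),  |d|² = 272;  R = 6+1 = 7,  c = 272−7² = 223
v_rel = (2, 3),  |v_rel|² = 13;  v_rel·d = (2)·(4) + (3)·(16) = 56
13·t² − 112·t + 223 = 0  ⇒  m = 56² − 13·223 = 237
m = 237 > 0,  v_rel·d = 56 > 0  ⇒  inside

inside=yes margin=237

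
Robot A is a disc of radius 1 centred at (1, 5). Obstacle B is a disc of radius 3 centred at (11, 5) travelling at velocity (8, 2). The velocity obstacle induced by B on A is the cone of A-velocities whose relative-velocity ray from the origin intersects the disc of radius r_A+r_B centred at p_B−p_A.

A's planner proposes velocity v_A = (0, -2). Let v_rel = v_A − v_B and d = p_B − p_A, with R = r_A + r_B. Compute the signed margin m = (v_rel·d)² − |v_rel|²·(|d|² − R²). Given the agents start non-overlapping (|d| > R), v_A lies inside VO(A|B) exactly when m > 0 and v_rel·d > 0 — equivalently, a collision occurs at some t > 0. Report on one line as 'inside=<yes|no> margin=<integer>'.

d = (10, 0),  |d|² = 100;  R = 1+3 = 4,  c = 100−4² = 84
v_rel = (-8, -4),  |v_rel|² = 80;  v_rel·d = (-8)·(10) + (-4)·(0) = -80
80·t² + 160·t + 84 = 0  ⇒  m = (-80)² − 80·84 = -320
m = -320 < 0,  v_rel·d = -80 < 0  ⇒  outside

inside=no margin=-320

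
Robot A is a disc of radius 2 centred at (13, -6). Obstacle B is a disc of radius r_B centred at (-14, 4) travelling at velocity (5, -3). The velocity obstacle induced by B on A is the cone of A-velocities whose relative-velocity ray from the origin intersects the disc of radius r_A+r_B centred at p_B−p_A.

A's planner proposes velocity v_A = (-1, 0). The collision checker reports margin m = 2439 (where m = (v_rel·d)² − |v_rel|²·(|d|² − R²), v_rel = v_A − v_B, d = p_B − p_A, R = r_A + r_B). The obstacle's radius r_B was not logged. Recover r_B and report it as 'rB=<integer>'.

m = 2439
d = (-27, 10);  v_rel = (-6, 3),  |v_rel|² = 45
v_rel×d = (-6)·(10) − (3)·(-27) = 21
since m = R²·45 − 21²:  R² = (441 + 2439) / 45 = 64
R = √64 = 8  ⇒  r_B = 8 − 2 = 6

rB=6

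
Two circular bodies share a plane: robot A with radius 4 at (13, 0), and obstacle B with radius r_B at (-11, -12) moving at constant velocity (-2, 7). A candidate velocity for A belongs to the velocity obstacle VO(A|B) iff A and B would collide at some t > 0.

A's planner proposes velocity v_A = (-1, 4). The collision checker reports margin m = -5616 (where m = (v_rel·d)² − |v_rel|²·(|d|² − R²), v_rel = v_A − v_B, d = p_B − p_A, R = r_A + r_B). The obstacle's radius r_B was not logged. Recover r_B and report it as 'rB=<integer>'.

m = -5616
d = (-24, -12);  v_rel = (1, -3),  |v_rel|² = 10
v_rel×d = (1)·(-12) − (-3)·(-24) = -84
since m = R²·10 − (-84)²:  R² = (7056 + -5616) / 10 = 144
R = √144 = 12  ⇒  r_B = 12 − 4 = 8

rB=8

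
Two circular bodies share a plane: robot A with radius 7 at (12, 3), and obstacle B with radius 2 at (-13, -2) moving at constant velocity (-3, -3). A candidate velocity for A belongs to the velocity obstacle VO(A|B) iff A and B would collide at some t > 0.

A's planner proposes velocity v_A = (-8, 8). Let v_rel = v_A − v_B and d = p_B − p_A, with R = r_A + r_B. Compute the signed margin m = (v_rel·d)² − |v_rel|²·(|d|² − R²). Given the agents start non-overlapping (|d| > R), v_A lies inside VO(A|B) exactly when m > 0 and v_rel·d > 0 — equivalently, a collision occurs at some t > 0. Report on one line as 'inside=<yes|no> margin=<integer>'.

d = (-25, -5),  |d|² = 650;  R = 7+2 = 9,  c = 650−9² = 569
v_rel = (-5, 11),  |v_rel|² = 146;  v_rel·d = (-5)·(-25) + (11)·(-5) = 70
146·t² − 140·t + 569 = 0  ⇒  m = 70² − 146·569 = -78174
m = -78174 < 0,  v_rel·d = 70 > 0  ⇒  outside

inside=no margin=-78174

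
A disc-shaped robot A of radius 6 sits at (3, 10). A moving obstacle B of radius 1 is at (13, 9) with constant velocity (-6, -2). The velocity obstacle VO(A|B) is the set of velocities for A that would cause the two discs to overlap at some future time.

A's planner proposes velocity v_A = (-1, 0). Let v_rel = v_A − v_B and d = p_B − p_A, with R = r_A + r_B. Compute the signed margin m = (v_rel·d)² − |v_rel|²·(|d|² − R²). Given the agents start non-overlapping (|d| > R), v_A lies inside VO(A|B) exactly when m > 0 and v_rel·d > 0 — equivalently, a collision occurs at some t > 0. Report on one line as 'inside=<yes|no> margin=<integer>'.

d = (10, -1),  |d|² = 101;  R = 6+1 = 7,  c = 101−7² = 52
v_rel = (5, 2),  |v_rel|² = 29;  v_rel·d = (5)·(10) + (2)·(-1) = 48
29·t² − 96·t + 52 = 0  ⇒  m = 48² − 29·52 = 796
m = 796 > 0,  v_rel·d = 48 > 0  ⇒  inside

inside=yes margin=796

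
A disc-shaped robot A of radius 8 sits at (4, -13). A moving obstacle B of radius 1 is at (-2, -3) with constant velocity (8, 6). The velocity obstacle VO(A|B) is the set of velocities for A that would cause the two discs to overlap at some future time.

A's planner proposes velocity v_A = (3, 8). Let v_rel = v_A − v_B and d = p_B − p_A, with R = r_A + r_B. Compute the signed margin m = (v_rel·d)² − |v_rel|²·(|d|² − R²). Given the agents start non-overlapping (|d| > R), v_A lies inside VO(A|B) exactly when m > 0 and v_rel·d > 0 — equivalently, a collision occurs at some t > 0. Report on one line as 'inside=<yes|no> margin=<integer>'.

d = (-6, 10),  |d|² = 136;  R = 8+1 = 9,  c = 136−9² = 55
v_rel = (-5, 2),  |v_rel|² = 29;  v_rel·d = (-5)·(-6) + (2)·(10) = 50
29·t² − 100·t + 55 = 0  ⇒  m = 50² − 29·55 = 905
m = 905 > 0,  v_rel·d = 50 > 0  ⇒  inside

inside=yes margin=905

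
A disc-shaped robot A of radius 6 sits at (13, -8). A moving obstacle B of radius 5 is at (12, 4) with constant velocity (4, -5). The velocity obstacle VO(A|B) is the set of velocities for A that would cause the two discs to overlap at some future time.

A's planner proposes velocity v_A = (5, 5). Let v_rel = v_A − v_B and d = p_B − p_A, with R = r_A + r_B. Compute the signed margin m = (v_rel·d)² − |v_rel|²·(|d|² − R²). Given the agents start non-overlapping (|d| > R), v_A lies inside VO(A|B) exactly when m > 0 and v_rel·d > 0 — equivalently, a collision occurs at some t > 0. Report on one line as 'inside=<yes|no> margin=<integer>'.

d = (-1, 12),  |d|² = 145;  R = 6+5 = 11,  c = 145−11² = 24
v_rel = (1, 10),  |v_rel|² = 101;  v_rel·d = (1)·(-1) + (10)·(12) = 119
101·t² − 238·t + 24 = 0  ⇒  m = 119² − 101·24 = 11737
m = 11737 > 0,  v_rel·d = 119 > 0  ⇒  inside

inside=yes margin=11737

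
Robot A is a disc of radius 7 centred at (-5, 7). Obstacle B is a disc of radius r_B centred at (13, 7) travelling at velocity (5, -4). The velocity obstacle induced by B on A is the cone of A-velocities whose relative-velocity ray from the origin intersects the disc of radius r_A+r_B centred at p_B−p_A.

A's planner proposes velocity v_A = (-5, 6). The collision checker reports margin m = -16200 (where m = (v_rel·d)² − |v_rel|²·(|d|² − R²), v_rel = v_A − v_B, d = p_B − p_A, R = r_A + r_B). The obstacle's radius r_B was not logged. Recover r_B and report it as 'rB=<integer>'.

m = -16200
d = (18, 0);  v_rel = (-10, 10),  |v_rel|² = 200
v_rel×d = (-10)·(0) − (10)·(18) = -180
since m = R²·200 − (-180)²:  R² = (32400 + -16200) / 200 = 81
R = √81 = 9  ⇒  r_B = 9 − 7 = 2

rB=2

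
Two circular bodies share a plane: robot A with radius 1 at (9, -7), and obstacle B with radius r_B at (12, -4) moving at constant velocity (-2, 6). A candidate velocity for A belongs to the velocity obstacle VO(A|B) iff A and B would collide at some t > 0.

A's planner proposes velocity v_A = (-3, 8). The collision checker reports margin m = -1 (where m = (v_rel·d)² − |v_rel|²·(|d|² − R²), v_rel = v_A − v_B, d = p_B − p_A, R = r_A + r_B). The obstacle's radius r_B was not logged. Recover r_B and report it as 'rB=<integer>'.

m = -1
d = (3, 3);  v_rel = (-1, 2),  |v_rel|² = 5
v_rel×d = (-1)·(3) − (2)·(3) = -9
since m = R²·5 − (-9)²:  R² = (81 + -1) / 5 = 16
R = √16 = 4  ⇒  r_B = 4 − 1 = 3

rB=3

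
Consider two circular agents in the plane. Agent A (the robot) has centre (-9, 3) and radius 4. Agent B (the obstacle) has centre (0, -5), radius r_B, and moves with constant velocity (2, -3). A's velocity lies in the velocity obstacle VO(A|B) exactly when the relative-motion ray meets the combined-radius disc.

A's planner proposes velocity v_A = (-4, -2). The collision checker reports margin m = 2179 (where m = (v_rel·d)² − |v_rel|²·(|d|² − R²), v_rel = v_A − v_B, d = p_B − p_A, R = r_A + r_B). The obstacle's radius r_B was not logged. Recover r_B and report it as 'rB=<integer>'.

m = 2179
d = (9, -8);  v_rel = (-6, 1),  |v_rel|² = 37
v_rel×d = (-6)·(-8) − (1)·(9) = 39
since m = R²·37 − 39²:  R² = (1521 + 2179) / 37 = 100
R = √100 = 10  ⇒  r_B = 10 − 4 = 6

rB=6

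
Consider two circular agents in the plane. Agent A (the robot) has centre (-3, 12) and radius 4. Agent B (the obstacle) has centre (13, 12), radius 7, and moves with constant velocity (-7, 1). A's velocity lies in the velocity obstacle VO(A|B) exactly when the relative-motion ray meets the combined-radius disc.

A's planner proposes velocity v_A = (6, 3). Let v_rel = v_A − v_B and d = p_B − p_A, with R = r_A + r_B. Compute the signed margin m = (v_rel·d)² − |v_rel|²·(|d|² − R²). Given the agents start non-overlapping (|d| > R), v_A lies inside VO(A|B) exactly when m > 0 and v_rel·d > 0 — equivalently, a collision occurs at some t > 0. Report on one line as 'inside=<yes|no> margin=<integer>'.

d = (16, 0),  |d|² = 256;  R = 4+7 = 11,  c = 256−11² = 135
v_rel = (13, 2),  |v_rel|² = 173;  v_rel·d = (13)·(16) + (2)·(0) = 208
173·t² − 416·t + 135 = 0  ⇒  m = 208² − 173·135 = 19909
m = 19909 > 0,  v_rel·d = 208 > 0  ⇒  inside

inside=yes margin=19909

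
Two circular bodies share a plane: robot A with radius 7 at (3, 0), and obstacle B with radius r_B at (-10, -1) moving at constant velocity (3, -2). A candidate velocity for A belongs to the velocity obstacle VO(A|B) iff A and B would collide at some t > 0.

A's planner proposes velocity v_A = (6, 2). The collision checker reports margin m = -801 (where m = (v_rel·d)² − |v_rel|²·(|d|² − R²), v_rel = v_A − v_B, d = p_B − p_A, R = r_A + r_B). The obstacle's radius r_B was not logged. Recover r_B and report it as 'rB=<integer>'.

m = -801
d = (-13, -1);  v_rel = (3, 4),  |v_rel|² = 25
v_rel×d = (3)·(-1) − (4)·(-13) = 49
since m = R²·25 − 49²:  R² = (2401 + -801) / 25 = 64
R = √64 = 8  ⇒  r_B = 8 − 7 = 1

rB=1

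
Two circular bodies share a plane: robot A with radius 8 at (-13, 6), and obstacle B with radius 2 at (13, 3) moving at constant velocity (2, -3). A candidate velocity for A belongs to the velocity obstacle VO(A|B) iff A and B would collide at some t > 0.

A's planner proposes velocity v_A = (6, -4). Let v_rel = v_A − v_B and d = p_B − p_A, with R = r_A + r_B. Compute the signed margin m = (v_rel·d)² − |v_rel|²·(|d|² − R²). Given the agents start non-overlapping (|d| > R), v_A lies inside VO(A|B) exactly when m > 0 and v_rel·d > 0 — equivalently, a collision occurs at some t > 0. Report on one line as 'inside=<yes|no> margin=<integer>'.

d = (26, -3),  |d|² = 685;  R = 8+2 = 10,  c = 685−10² = 585
v_rel = (4, -1),  |v_rel|² = 17;  v_rel·d = (4)·(26) + (-1)·(-3) = 107
17·t² − 214·t + 585 = 0  ⇒  m = 107² − 17·585 = 1504
m = 1504 > 0,  v_rel·d = 107 > 0  ⇒  inside

inside=yes margin=1504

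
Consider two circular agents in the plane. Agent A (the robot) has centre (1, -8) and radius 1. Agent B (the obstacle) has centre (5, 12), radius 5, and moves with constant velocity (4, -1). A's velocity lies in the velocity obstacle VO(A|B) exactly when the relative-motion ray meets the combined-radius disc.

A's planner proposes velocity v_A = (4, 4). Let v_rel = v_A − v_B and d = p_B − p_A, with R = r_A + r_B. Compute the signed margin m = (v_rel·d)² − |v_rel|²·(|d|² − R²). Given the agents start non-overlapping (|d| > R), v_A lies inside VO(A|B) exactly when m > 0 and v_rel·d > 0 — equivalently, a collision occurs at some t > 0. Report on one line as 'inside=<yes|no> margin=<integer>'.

d = (4, 20),  |d|² = 416;  R = 1+5 = 6,  c = 416−6² = 380
v_rel = (0, 5),  |v_rel|² = 25;  v_rel·d = (0)·(4) + (5)·(20) = 100
25·t² − 200·t + 380 = 0  ⇒  m = 100² − 25·380 = 500
m = 500 > 0,  v_rel·d = 100 > 0  ⇒  inside

inside=yes margin=500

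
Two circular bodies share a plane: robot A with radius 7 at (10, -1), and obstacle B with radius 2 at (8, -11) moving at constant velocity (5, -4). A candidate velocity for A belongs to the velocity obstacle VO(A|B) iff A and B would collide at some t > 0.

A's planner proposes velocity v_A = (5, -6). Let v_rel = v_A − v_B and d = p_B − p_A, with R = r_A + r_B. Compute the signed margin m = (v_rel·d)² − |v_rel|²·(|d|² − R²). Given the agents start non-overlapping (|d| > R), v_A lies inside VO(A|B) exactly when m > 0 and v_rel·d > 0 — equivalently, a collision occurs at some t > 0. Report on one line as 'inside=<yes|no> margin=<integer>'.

d = (-2, -10),  |d|² = 104;  R = 7+2 = 9,  c = 104−9² = 23
v_rel = (0, -2),  |v_rel|² = 4;  v_rel·d = (0)·(-2) + (-2)·(-10) = 20
4·t² − 40·t + 23 = 0  ⇒  m = 20² − 4·23 = 308
m = 308 > 0,  v_rel·d = 20 > 0  ⇒  inside

inside=yes margin=308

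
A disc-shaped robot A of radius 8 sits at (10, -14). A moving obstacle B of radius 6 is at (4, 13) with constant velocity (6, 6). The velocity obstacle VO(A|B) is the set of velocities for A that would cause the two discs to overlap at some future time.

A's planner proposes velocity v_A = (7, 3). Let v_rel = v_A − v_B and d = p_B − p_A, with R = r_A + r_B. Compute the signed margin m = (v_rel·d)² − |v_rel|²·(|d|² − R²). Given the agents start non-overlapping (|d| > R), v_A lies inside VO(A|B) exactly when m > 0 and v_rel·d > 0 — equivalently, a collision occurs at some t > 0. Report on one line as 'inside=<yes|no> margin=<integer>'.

d = (-6, 27),  |d|² = 765;  R = 8+6 = 14,  c = 765−14² = 569
v_rel = (1, -3),  |v_rel|² = 10;  v_rel·d = (1)·(-6) + (-3)·(27) = -87
10·t² + 174·t + 569 = 0  ⇒  m = (-87)² − 10·569 = 1879
m = 1879 > 0,  v_rel·d = -87 < 0  ⇒  outside

inside=no margin=1879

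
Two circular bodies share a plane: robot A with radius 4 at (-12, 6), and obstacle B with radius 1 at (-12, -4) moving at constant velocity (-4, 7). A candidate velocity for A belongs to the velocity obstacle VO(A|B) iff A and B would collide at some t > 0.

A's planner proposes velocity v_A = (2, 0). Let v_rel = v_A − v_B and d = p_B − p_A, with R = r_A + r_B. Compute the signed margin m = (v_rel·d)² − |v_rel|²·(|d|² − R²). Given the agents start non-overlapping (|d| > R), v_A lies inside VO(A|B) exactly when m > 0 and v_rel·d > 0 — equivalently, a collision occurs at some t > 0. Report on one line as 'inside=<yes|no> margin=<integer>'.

d = (0, -10),  |d|² = 100;  R = 4+1 = 5,  c = 100−5² = 75
v_rel = (6, -7),  |v_rel|² = 85;  v_rel·d = (6)·(0) + (-7)·(-10) = 70
85·t² − 140·t + 75 = 0  ⇒  m = 70² − 85·75 = -1475
m = -1475 < 0,  v_rel·d = 70 > 0  ⇒  outside

inside=no margin=-1475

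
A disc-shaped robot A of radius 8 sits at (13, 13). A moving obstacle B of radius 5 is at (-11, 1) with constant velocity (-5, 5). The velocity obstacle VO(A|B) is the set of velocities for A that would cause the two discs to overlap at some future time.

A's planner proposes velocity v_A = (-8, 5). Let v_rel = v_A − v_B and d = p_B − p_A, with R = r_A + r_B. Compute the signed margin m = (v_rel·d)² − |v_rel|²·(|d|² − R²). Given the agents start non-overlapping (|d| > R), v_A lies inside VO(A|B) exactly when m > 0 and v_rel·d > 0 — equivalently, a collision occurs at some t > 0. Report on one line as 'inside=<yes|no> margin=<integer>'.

d = (-24, -12),  |d|² = 720;  R = 8+5 = 13,  c = 720−13² = 551
v_rel = (-3, 0),  |v_rel|² = 9;  v_rel·d = (-3)·(-24) + (0)·(-12) = 72
9·t² − 144·t + 551 = 0  ⇒  m = 72² − 9·551 = 225
m = 225 > 0,  v_rel·d = 72 > 0  ⇒  inside

inside=yes margin=225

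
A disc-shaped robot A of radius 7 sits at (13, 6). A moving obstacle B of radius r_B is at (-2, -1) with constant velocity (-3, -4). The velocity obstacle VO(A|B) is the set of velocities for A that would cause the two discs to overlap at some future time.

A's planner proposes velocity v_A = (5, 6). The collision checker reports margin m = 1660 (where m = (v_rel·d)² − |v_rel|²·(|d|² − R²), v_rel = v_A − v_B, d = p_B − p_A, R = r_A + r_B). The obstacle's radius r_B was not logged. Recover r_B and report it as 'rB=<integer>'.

m = 1660
d = (-15, -7);  v_rel = (8, 10),  |v_rel|² = 164
v_rel×d = (8)·(-7) − (10)·(-15) = 94
since m = R²·164 − 94²:  R² = (8836 + 1660) / 164 = 64
R = √64 = 8  ⇒  r_B = 8 − 7 = 1

rB=1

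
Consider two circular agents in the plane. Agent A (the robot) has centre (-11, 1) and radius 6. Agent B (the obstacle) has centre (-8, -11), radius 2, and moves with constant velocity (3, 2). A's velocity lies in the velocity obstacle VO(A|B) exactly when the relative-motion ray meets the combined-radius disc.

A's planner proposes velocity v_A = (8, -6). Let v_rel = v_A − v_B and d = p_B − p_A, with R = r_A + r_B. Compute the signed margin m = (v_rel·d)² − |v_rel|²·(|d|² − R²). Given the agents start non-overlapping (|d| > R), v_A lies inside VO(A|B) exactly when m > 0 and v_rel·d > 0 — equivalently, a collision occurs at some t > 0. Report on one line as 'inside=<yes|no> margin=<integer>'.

d = (3, -12),  |d|² = 153;  R = 6+2 = 8,  c = 153−8² = 89
v_rel = (5, -8),  |v_rel|² = 89;  v_rel·d = (5)·(3) + (-8)·(-12) = 111
89·t² − 222·t + 89 = 0  ⇒  m = 111² − 89·89 = 4400
m = 4400 > 0,  v_rel·d = 111 > 0  ⇒  inside

inside=yes margin=4400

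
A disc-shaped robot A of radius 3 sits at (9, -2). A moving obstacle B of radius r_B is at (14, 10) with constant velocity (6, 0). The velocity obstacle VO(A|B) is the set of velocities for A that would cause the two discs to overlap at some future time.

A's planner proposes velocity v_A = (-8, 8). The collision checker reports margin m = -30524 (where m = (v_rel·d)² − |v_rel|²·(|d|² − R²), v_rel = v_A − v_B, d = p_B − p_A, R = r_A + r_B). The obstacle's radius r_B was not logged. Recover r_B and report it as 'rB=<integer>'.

m = -30524
d = (5, 12);  v_rel = (-14, 8),  |v_rel|² = 260
v_rel×d = (-14)·(12) − (8)·(5) = -208
since m = R²·260 − (-208)²:  R² = (43264 + -30524) / 260 = 49
R = √49 = 7  ⇒  r_B = 7 − 3 = 4

rB=4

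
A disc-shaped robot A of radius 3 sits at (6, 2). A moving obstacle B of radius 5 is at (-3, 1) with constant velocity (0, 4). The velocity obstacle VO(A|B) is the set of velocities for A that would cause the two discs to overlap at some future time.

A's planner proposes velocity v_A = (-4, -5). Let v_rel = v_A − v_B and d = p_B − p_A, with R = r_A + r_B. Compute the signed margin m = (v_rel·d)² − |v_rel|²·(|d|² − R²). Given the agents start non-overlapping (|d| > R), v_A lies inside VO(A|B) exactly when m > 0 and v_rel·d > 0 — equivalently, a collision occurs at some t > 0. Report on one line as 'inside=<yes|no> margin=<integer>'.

d = (-9, -1),  |d|² = 82;  R = 3+5 = 8,  c = 82−8² = 18
v_rel = (-4, -9),  |v_rel|² = 97;  v_rel·d = (-4)·(-9) + (-9)·(-1) = 45
97·t² − 90·t + 18 = 0  ⇒  m = 45² − 97·18 = 279
m = 279 > 0,  v_rel·d = 45 > 0  ⇒  inside

inside=yes margin=279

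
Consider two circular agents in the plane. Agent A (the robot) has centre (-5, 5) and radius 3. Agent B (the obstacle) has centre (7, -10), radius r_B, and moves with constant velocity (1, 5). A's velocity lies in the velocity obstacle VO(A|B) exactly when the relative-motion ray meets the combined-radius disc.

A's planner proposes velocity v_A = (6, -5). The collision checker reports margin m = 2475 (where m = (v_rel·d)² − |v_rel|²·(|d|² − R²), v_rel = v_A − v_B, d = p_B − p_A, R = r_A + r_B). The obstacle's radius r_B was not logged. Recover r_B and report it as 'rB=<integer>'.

m = 2475
d = (12, -15);  v_rel = (5, -10),  |v_rel|² = 125
v_rel×d = (5)·(-15) − (-10)·(12) = 45
since m = R²·125 − 45²:  R² = (2025 + 2475) / 125 = 36
R = √36 = 6  ⇒  r_B = 6 − 3 = 3

rB=3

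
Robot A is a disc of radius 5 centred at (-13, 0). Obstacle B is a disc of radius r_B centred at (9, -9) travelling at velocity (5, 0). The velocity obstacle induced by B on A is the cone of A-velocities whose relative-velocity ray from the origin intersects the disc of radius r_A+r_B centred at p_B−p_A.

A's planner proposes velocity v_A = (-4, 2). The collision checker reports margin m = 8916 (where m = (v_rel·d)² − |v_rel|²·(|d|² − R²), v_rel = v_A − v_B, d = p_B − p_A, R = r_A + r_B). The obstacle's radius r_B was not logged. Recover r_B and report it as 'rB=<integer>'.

m = 8916
d = (22, -9);  v_rel = (-9, 2),  |v_rel|² = 85
v_rel×d = (-9)·(-9) − (2)·(22) = 37
since m = R²·85 − 37²:  R² = (1369 + 8916) / 85 = 121
R = √121 = 11  ⇒  r_B = 11 − 5 = 6

rB=6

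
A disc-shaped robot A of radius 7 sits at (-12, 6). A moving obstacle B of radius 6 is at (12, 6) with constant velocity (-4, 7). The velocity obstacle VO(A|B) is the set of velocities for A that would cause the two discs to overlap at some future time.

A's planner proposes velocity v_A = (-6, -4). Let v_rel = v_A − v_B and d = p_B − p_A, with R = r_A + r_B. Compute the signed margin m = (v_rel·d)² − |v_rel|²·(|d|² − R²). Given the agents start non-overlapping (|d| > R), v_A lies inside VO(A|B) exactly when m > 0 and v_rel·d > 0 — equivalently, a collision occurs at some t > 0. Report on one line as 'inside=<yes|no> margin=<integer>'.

d = (24, 0),  |d|² = 576;  R = 7+6 = 13,  c = 576−13² = 407
v_rel = (-2, -11),  |v_rel|² = 125;  v_rel·d = (-2)·(24) + (-11)·(0) = -48
125·t² + 96·t + 407 = 0  ⇒  m = (-48)² − 125·407 = -48571
m = -48571 < 0,  v_rel·d = -48 < 0  ⇒  outside

inside=no margin=-48571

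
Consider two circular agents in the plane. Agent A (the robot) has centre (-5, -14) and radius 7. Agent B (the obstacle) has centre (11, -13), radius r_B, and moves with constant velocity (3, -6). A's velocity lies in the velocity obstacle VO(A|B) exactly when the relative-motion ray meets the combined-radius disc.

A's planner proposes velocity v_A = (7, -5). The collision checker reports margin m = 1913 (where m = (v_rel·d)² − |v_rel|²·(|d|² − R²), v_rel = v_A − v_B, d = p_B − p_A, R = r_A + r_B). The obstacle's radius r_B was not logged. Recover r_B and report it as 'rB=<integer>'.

m = 1913
d = (16, 1);  v_rel = (4, 1),  |v_rel|² = 17
v_rel×d = (4)·(1) − (1)·(16) = -12
since m = R²·17 − (-12)²:  R² = (144 + 1913) / 17 = 121
R = √121 = 11  ⇒  r_B = 11 − 7 = 4

rB=4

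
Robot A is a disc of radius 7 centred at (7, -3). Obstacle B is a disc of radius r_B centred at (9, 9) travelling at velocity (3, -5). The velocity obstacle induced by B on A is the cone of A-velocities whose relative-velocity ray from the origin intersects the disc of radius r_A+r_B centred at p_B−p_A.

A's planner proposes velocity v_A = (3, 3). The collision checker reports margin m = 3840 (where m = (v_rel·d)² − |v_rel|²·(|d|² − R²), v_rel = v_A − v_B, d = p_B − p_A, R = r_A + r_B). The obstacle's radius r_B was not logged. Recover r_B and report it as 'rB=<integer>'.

m = 3840
d = (2, 12);  v_rel = (0, 8),  |v_rel|² = 64
v_rel×d = (0)·(12) − (8)·(2) = -16
since m = R²·64 − (-16)²:  R² = (256 + 3840) / 64 = 64
R = √64 = 8  ⇒  r_B = 8 − 7 = 1

rB=1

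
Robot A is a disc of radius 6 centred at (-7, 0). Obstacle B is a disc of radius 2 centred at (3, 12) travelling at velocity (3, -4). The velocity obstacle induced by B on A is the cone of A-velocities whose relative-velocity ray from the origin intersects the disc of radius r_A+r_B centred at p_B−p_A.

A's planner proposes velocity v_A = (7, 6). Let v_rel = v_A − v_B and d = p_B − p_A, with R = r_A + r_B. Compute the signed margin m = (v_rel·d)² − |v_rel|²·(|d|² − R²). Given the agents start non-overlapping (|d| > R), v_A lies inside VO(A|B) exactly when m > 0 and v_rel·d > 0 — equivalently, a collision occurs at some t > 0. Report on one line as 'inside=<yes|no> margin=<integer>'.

d = (10, 12),  |d|² = 244;  R = 6+2 = 8,  c = 244−8² = 180
v_rel = (4, 10),  |v_rel|² = 116;  v_rel·d = (4)·(10) + (10)·(12) = 160
116·t² − 320·t + 180 = 0  ⇒  m = 160² − 116·180 = 4720
m = 4720 > 0,  v_rel·d = 160 > 0  ⇒  inside

inside=yes margin=4720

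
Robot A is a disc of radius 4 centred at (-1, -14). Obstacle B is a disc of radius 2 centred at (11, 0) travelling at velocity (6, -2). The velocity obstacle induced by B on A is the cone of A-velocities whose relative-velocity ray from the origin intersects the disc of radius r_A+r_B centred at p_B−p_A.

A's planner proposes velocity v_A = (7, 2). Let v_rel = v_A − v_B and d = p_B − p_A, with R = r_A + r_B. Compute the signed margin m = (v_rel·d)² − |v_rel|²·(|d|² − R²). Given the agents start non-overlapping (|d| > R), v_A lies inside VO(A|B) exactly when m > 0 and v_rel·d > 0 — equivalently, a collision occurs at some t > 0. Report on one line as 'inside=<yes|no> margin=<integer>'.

d = (12, 14),  |d|² = 340;  R = 4+2 = 6,  c = 340−6² = 304
v_rel = (1, 4),  |v_rel|² = 17;  v_rel·d = (1)·(12) + (4)·(14) = 68
17·t² − 136·t + 304 = 0  ⇒  m = 68² − 17·304 = -544
m = -544 < 0,  v_rel·d = 68 > 0  ⇒  outside

inside=no margin=-544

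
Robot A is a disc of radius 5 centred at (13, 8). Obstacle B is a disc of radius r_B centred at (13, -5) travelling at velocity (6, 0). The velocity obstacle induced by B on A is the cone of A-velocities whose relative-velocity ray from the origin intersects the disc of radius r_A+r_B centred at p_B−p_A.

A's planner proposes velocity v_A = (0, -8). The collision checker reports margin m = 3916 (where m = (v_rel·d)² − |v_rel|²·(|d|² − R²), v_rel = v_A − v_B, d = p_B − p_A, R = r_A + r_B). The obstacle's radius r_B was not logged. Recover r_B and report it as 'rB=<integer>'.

m = 3916
d = (0, -13);  v_rel = (-6, -8),  |v_rel|² = 100
v_rel×d = (-6)·(-13) − (-8)·(0) = 78
since m = R²·100 − 78²:  R² = (6084 + 3916) / 100 = 100
R = √100 = 10  ⇒  r_B = 10 − 5 = 5

rB=5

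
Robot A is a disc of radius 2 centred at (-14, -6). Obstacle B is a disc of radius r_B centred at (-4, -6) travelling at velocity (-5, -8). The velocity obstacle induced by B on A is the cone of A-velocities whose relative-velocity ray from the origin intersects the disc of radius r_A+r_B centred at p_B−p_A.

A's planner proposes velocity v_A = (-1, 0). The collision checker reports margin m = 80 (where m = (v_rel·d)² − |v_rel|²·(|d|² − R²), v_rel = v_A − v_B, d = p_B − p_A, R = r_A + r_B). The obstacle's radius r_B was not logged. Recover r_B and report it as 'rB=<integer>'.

m = 80
d = (10, 0);  v_rel = (4, 8),  |v_rel|² = 80
v_rel×d = (4)·(0) − (8)·(10) = -80
since m = R²·80 − (-80)²:  R² = (6400 + 80) / 80 = 81
R = √81 = 9  ⇒  r_B = 9 − 2 = 7

rB=7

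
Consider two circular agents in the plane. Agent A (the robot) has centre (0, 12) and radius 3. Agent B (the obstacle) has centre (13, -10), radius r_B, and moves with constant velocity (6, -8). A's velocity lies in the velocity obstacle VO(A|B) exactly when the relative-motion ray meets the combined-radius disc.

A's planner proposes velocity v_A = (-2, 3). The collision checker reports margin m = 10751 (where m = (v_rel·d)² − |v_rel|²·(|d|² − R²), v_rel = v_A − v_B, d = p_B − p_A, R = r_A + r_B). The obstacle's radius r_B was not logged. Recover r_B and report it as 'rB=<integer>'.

m = 10751
d = (13, -22);  v_rel = (-8, 11),  |v_rel|² = 185
v_rel×d = (-8)·(-22) − (11)·(13) = 33
since m = R²·185 − 33²:  R² = (1089 + 10751) / 185 = 64
R = √64 = 8  ⇒  r_B = 8 − 3 = 5

rB=5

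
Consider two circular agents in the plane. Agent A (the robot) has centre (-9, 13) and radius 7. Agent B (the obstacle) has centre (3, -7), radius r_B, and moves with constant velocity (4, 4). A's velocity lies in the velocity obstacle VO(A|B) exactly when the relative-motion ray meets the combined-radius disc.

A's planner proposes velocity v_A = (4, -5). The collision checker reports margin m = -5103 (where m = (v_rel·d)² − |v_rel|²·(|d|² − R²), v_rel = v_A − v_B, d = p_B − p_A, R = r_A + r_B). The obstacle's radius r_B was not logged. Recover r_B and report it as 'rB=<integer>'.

m = -5103
d = (12, -20);  v_rel = (0, -9),  |v_rel|² = 81
v_rel×d = (0)·(-20) − (-9)·(12) = 108
since m = R²·81 − 108²:  R² = (11664 + -5103) / 81 = 81
R = √81 = 9  ⇒  r_B = 9 − 7 = 2

rB=2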